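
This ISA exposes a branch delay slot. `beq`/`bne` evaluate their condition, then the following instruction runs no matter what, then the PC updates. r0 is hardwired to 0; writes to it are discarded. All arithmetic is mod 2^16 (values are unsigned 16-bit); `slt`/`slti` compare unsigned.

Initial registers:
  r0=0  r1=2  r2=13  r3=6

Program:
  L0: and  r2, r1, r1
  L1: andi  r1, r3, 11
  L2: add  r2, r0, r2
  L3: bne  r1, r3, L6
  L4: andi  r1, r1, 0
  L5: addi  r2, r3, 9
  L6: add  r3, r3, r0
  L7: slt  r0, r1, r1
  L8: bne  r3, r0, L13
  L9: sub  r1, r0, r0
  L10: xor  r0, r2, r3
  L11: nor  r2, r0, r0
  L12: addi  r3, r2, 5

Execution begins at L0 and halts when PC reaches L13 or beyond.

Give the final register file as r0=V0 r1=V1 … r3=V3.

r0=0 r1=0 r2=2 r3=6

PC=0  and  r2, r1, r1        | r0=0 r1=2 r2=2 r3=6
PC=1  andi  r1, r3, 11       | r0=0 r1=2 r2=2 r3=6
PC=2  add  r2, r0, r2        | r0=0 r1=2 r2=2 r3=6
PC=3  bne  r1, r3, L6        | r0=0 r1=2 r2=2 r3=6  [TAKEN]
PC=4  andi  r1, r1, 0        | r0=0 r1=0 r2=2 r3=6
PC=6  add  r3, r3, r0        | r0=0 r1=0 r2=2 r3=6
PC=7  slt  r0, r1, r1        | r0=0 r1=0 r2=2 r3=6
PC=8  bne  r3, r0, L13       | r0=0 r1=0 r2=2 r3=6  [TAKEN]
PC=9  sub  r1, r0, r0        | r0=0 r1=0 r2=2 r3=6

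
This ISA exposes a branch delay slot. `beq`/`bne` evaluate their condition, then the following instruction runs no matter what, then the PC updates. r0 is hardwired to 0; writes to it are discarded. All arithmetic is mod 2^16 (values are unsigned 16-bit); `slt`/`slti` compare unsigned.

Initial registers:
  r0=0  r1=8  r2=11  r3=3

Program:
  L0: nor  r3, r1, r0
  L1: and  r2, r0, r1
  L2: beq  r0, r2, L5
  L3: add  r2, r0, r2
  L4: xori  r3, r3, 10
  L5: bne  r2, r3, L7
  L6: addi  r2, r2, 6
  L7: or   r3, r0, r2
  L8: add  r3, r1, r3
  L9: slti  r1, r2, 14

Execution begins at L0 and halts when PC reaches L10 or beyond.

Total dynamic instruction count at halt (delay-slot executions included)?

PC=0  nor  r3, r1, r0        | r0=0 r1=8 r2=11 r3=65527
PC=1  and  r2, r0, r1        | r0=0 r1=8 r2=0 r3=65527
PC=2  beq  r0, r2, L5        | r0=0 r1=8 r2=0 r3=65527  [TAKEN]
PC=3  add  r2, r0, r2        | r0=0 r1=8 r2=0 r3=65527
PC=5  bne  r2, r3, L7        | r0=0 r1=8 r2=0 r3=65527  [TAKEN]
PC=6  addi  r2, r2, 6        | r0=0 r1=8 r2=6 r3=65527
PC=7  or   r3, r0, r2        | r0=0 r1=8 r2=6 r3=6
PC=8  add  r3, r1, r3        | r0=0 r1=8 r2=6 r3=14
PC=9  slti  r1, r2, 14       | r0=0 r1=1 r2=6 r3=14

9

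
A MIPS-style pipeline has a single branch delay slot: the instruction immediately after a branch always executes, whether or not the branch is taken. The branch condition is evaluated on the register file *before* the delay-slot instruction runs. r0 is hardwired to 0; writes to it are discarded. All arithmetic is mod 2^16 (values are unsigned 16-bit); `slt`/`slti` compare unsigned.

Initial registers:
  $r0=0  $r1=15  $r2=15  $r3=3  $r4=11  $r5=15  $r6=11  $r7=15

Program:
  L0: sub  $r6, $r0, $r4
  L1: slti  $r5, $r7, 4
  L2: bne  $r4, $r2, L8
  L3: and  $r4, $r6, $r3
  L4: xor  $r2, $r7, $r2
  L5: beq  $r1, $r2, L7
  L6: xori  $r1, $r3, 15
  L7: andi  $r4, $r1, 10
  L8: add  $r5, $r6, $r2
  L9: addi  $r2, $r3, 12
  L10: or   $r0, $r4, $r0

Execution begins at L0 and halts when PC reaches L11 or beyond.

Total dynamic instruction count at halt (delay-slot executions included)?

7

[0] sub  $r6, $r0, $r4  →  {$r0:0, $r1:15, $r2:15, $r3:3, $r4:11, $r5:15, $r6:65525, $r7:15}
[1] slti  $r5, $r7, 4  →  {$r0:0, $r1:15, $r2:15, $r3:3, $r4:11, $r5:0, $r6:65525, $r7:15}
[2] bne  $r4, $r2, L8  →  {$r0:0, $r1:15, $r2:15, $r3:3, $r4:11, $r5:0, $r6:65525, $r7:15}  ⟨branch taken⟩
[3] and  $r4, $r6, $r3  →  {$r0:0, $r1:15, $r2:15, $r3:3, $r4:1, $r5:0, $r6:65525, $r7:15}
[8] add  $r5, $r6, $r2  →  {$r0:0, $r1:15, $r2:15, $r3:3, $r4:1, $r5:4, $r6:65525, $r7:15}
[9] addi  $r2, $r3, 12  →  {$r0:0, $r1:15, $r2:15, $r3:3, $r4:1, $r5:4, $r6:65525, $r7:15}
[10] or   $r0, $r4, $r0  →  {$r0:0, $r1:15, $r2:15, $r3:3, $r4:1, $r5:4, $r6:65525, $r7:15}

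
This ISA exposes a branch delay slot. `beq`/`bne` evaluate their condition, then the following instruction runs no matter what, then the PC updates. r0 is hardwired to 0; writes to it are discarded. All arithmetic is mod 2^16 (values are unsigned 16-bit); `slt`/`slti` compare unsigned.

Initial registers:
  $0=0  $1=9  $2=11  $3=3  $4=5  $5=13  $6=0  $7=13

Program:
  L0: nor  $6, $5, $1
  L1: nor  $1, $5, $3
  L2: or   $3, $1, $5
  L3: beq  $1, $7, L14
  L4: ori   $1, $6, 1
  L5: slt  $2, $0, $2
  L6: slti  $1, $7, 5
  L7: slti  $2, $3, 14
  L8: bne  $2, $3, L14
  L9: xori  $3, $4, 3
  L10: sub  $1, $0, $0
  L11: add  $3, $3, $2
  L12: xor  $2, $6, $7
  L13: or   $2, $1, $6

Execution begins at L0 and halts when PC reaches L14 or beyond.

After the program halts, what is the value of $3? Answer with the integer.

PC=0  nor  $6, $5, $1        | $0=0 $1=9 $2=11 $3=3 $4=5 $5=13 $6=65522 $7=13
PC=1  nor  $1, $5, $3        | $0=0 $1=65520 $2=11 $3=3 $4=5 $5=13 $6=65522 $7=13
PC=2  or   $3, $1, $5        | $0=0 $1=65520 $2=11 $3=65533 $4=5 $5=13 $6=65522 $7=13
PC=3  beq  $1, $7, L14       | $0=0 $1=65520 $2=11 $3=65533 $4=5 $5=13 $6=65522 $7=13  [not taken]
PC=4  ori   $1, $6, 1        | $0=0 $1=65523 $2=11 $3=65533 $4=5 $5=13 $6=65522 $7=13
PC=5  slt  $2, $0, $2        | $0=0 $1=65523 $2=1 $3=65533 $4=5 $5=13 $6=65522 $7=13
PC=6  slti  $1, $7, 5        | $0=0 $1=0 $2=1 $3=65533 $4=5 $5=13 $6=65522 $7=13
PC=7  slti  $2, $3, 14       | $0=0 $1=0 $2=0 $3=65533 $4=5 $5=13 $6=65522 $7=13
PC=8  bne  $2, $3, L14       | $0=0 $1=0 $2=0 $3=65533 $4=5 $5=13 $6=65522 $7=13  [TAKEN]
PC=9  xori  $3, $4, 3        | $0=0 $1=0 $2=0 $3=6 $4=5 $5=13 $6=65522 $7=13

6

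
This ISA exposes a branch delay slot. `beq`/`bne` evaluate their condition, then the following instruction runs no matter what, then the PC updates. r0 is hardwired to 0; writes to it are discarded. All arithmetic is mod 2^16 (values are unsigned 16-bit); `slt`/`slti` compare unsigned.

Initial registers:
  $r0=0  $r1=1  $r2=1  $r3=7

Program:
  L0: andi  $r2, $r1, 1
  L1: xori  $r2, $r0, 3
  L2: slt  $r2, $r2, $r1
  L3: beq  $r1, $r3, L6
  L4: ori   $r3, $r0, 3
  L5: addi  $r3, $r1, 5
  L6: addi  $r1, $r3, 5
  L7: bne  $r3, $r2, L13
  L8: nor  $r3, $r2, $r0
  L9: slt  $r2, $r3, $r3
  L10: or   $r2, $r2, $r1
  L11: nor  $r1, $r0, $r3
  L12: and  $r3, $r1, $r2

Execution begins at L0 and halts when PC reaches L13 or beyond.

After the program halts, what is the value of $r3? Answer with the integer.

#0 andi  $r2, $r1, 1 ; 0/1/1/7
#1 xori  $r2, $r0, 3 ; 0/1/3/7
#2 slt  $r2, $r2, $r1 ; 0/1/0/7
#3 beq  $r1, $r3, L6 ; 0/1/0/7 ; →fallthru
#4 ori   $r3, $r0, 3 ; 0/1/0/3
#5 addi  $r3, $r1, 5 ; 0/1/0/6
#6 addi  $r1, $r3, 5 ; 0/11/0/6
#7 bne  $r3, $r2, L13 ; 0/11/0/6 ; →target
#8 nor  $r3, $r2, $r0 ; 0/11/0/65535

65535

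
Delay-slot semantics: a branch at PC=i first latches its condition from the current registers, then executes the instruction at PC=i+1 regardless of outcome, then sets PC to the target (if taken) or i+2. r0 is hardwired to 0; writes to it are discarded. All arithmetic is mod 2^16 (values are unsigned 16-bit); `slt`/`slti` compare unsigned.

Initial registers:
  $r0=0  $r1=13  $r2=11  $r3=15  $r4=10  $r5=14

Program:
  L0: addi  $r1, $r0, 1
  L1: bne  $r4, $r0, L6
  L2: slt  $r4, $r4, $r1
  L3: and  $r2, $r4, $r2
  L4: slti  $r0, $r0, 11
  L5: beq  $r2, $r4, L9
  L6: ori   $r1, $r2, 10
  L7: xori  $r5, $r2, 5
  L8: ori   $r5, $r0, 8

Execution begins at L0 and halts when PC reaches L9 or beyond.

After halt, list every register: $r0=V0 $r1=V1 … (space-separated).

$r0=0 $r1=11 $r2=11 $r3=15 $r4=0 $r5=8

  step pc=0: addi  $r1, $r0, 1  regs=(0,1,11,15,10,14)
  step pc=1: bne  $r4, $r0, L6  cond=T  regs=(0,1,11,15,10,14)
  step pc=2: slt  $r4, $r4, $r1  regs=(0,1,11,15,0,14)
  step pc=6: ori   $r1, $r2, 10  regs=(0,11,11,15,0,14)
  step pc=7: xori  $r5, $r2, 5  regs=(0,11,11,15,0,14)
  step pc=8: ori   $r5, $r0, 8  regs=(0,11,11,15,0,8)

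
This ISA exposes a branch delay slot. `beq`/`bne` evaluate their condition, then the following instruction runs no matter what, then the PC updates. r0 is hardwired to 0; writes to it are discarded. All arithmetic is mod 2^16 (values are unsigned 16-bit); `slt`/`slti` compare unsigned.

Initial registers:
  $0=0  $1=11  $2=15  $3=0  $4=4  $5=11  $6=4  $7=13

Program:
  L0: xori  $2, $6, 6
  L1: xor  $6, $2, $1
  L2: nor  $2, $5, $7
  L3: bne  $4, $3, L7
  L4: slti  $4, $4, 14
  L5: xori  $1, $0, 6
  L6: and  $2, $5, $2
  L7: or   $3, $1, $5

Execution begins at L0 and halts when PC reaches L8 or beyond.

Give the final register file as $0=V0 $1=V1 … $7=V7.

  step pc=0: xori  $2, $6, 6  regs=(0,11,2,0,4,11,4,13)
  step pc=1: xor  $6, $2, $1  regs=(0,11,2,0,4,11,9,13)
  step pc=2: nor  $2, $5, $7  regs=(0,11,65520,0,4,11,9,13)
  step pc=3: bne  $4, $3, L7  cond=T  regs=(0,11,65520,0,4,11,9,13)
  step pc=4: slti  $4, $4, 14  regs=(0,11,65520,0,1,11,9,13)
  step pc=7: or   $3, $1, $5  regs=(0,11,65520,11,1,11,9,13)

$0=0 $1=11 $2=65520 $3=11 $4=1 $5=11 $6=9 $7=13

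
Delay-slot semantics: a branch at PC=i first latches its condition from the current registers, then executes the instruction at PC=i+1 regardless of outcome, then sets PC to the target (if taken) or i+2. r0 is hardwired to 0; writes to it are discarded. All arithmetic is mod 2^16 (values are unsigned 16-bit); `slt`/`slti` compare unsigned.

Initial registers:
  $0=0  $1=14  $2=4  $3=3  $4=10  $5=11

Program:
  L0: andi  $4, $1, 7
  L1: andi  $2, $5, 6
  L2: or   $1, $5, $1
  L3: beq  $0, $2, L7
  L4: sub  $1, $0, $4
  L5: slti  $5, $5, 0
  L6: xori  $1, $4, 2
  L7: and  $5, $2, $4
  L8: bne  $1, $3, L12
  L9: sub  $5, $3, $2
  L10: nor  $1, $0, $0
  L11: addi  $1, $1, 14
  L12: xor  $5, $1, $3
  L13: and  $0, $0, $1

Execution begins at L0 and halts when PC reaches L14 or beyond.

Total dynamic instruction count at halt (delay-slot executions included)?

12

#0 andi  $4, $1, 7 ; 0/14/4/3/6/11
#1 andi  $2, $5, 6 ; 0/14/2/3/6/11
#2 or   $1, $5, $1 ; 0/15/2/3/6/11
#3 beq  $0, $2, L7 ; 0/15/2/3/6/11 ; →fallthru
#4 sub  $1, $0, $4 ; 0/65530/2/3/6/11
#5 slti  $5, $5, 0 ; 0/65530/2/3/6/0
#6 xori  $1, $4, 2 ; 0/4/2/3/6/0
#7 and  $5, $2, $4 ; 0/4/2/3/6/2
#8 bne  $1, $3, L12 ; 0/4/2/3/6/2 ; →target
#9 sub  $5, $3, $2 ; 0/4/2/3/6/1
#12 xor  $5, $1, $3 ; 0/4/2/3/6/7
#13 and  $0, $0, $1 ; 0/4/2/3/6/7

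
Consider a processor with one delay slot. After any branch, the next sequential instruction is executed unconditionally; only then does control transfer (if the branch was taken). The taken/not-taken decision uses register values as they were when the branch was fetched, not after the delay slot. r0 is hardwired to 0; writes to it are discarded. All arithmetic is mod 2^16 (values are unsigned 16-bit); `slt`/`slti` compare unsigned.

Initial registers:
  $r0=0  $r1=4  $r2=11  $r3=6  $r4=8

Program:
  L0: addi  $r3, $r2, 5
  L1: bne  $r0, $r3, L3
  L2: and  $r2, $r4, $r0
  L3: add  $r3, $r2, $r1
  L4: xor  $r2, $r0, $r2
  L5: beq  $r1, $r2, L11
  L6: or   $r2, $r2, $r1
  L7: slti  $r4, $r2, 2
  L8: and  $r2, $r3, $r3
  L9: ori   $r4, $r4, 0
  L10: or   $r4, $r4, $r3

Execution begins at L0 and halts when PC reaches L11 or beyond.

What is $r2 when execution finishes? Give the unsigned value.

4

#0 addi  $r3, $r2, 5 ; 0/4/11/16/8
#1 bne  $r0, $r3, L3 ; 0/4/11/16/8 ; →target
#2 and  $r2, $r4, $r0 ; 0/4/0/16/8
#3 add  $r3, $r2, $r1 ; 0/4/0/4/8
#4 xor  $r2, $r0, $r2 ; 0/4/0/4/8
#5 beq  $r1, $r2, L11 ; 0/4/0/4/8 ; →fallthru
#6 or   $r2, $r2, $r1 ; 0/4/4/4/8
#7 slti  $r4, $r2, 2 ; 0/4/4/4/0
#8 and  $r2, $r3, $r3 ; 0/4/4/4/0
#9 ori   $r4, $r4, 0 ; 0/4/4/4/0
#10 or   $r4, $r4, $r3 ; 0/4/4/4/4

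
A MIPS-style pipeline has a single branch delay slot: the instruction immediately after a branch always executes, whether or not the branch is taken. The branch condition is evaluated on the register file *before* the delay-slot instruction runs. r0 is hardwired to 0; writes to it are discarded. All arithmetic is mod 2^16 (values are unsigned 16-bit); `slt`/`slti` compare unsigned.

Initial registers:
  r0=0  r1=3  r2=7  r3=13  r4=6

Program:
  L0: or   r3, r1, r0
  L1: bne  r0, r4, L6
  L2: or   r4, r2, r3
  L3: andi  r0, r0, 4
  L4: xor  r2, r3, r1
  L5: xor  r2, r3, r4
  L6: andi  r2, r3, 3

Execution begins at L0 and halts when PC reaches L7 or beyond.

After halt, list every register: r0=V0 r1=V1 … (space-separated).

r0=0 r1=3 r2=3 r3=3 r4=7

PC=0  or   r3, r1, r0        | r0=0 r1=3 r2=7 r3=3 r4=6
PC=1  bne  r0, r4, L6        | r0=0 r1=3 r2=7 r3=3 r4=6  [TAKEN]
PC=2  or   r4, r2, r3        | r0=0 r1=3 r2=7 r3=3 r4=7
PC=6  andi  r2, r3, 3        | r0=0 r1=3 r2=3 r3=3 r4=7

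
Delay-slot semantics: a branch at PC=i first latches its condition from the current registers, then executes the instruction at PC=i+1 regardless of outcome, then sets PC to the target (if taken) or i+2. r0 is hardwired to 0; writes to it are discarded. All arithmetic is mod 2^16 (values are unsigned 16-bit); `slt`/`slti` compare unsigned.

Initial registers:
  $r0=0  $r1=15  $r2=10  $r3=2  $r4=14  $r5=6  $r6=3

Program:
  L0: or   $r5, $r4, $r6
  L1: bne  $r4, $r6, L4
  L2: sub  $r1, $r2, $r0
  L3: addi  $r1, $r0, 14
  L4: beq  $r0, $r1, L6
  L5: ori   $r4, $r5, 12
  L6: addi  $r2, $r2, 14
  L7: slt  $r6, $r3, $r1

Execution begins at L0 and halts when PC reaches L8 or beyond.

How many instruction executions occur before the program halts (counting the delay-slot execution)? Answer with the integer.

#0 or   $r5, $r4, $r6 ; 0/15/10/2/14/15/3
#1 bne  $r4, $r6, L4 ; 0/15/10/2/14/15/3 ; →target
#2 sub  $r1, $r2, $r0 ; 0/10/10/2/14/15/3
#4 beq  $r0, $r1, L6 ; 0/10/10/2/14/15/3 ; →fallthru
#5 ori   $r4, $r5, 12 ; 0/10/10/2/15/15/3
#6 addi  $r2, $r2, 14 ; 0/10/24/2/15/15/3
#7 slt  $r6, $r3, $r1 ; 0/10/24/2/15/15/1

7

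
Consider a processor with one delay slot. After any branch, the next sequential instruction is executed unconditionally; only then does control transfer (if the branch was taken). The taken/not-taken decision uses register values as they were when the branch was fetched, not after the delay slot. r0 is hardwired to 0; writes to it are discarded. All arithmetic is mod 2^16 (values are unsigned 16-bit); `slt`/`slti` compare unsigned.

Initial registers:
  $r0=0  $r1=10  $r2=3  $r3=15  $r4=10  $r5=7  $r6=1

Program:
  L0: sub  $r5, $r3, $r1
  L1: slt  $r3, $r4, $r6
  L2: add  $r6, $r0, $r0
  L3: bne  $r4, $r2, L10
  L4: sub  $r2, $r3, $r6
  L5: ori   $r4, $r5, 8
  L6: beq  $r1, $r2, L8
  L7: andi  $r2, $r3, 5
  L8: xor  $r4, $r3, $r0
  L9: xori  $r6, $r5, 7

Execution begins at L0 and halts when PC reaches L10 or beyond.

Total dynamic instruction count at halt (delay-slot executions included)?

#0 sub  $r5, $r3, $r1 ; 0/10/3/15/10/5/1
#1 slt  $r3, $r4, $r6 ; 0/10/3/0/10/5/1
#2 add  $r6, $r0, $r0 ; 0/10/3/0/10/5/0
#3 bne  $r4, $r2, L10 ; 0/10/3/0/10/5/0 ; →target
#4 sub  $r2, $r3, $r6 ; 0/10/0/0/10/5/0

5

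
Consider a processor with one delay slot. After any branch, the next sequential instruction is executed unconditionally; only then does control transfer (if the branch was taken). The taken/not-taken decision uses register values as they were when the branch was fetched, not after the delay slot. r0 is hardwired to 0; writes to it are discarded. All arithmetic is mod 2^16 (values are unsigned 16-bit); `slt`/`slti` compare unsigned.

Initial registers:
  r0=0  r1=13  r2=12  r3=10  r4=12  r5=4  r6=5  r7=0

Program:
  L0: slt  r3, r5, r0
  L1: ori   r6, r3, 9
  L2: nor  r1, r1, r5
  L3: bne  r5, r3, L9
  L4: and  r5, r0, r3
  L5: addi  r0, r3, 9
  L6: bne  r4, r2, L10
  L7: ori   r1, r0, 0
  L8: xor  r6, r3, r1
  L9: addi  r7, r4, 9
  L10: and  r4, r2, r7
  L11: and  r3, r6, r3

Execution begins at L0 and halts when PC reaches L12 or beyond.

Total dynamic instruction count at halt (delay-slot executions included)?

PC=0  slt  r3, r5, r0        | r0=0 r1=13 r2=12 r3=0 r4=12 r5=4 r6=5 r7=0
PC=1  ori   r6, r3, 9        | r0=0 r1=13 r2=12 r3=0 r4=12 r5=4 r6=9 r7=0
PC=2  nor  r1, r1, r5        | r0=0 r1=65522 r2=12 r3=0 r4=12 r5=4 r6=9 r7=0
PC=3  bne  r5, r3, L9        | r0=0 r1=65522 r2=12 r3=0 r4=12 r5=4 r6=9 r7=0  [TAKEN]
PC=4  and  r5, r0, r3        | r0=0 r1=65522 r2=12 r3=0 r4=12 r5=0 r6=9 r7=0
PC=9  addi  r7, r4, 9        | r0=0 r1=65522 r2=12 r3=0 r4=12 r5=0 r6=9 r7=21
PC=10 and  r4, r2, r7        | r0=0 r1=65522 r2=12 r3=0 r4=4 r5=0 r6=9 r7=21
PC=11 and  r3, r6, r3        | r0=0 r1=65522 r2=12 r3=0 r4=4 r5=0 r6=9 r7=21

8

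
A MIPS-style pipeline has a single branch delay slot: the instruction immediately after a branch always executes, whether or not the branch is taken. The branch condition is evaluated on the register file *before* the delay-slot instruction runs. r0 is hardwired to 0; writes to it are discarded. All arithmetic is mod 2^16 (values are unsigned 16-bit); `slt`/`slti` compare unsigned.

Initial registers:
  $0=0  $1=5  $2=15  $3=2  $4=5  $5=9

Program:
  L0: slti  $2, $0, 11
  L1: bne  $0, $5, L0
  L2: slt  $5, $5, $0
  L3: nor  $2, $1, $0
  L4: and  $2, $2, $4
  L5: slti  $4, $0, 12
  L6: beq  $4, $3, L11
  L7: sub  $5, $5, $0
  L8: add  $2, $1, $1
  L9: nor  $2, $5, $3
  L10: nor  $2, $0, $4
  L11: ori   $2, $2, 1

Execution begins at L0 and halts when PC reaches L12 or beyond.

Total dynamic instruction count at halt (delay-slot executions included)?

15

PC=0  slti  $2, $0, 11       | $0=0 $1=5 $2=1 $3=2 $4=5 $5=9
PC=1  bne  $0, $5, L0        | $0=0 $1=5 $2=1 $3=2 $4=5 $5=9  [TAKEN]
PC=2  slt  $5, $5, $0        | $0=0 $1=5 $2=1 $3=2 $4=5 $5=0
PC=0  slti  $2, $0, 11       | $0=0 $1=5 $2=1 $3=2 $4=5 $5=0
PC=1  bne  $0, $5, L0        | $0=0 $1=5 $2=1 $3=2 $4=5 $5=0  [not taken]
PC=2  slt  $5, $5, $0        | $0=0 $1=5 $2=1 $3=2 $4=5 $5=0
PC=3  nor  $2, $1, $0        | $0=0 $1=5 $2=65530 $3=2 $4=5 $5=0
PC=4  and  $2, $2, $4        | $0=0 $1=5 $2=0 $3=2 $4=5 $5=0
PC=5  slti  $4, $0, 12       | $0=0 $1=5 $2=0 $3=2 $4=1 $5=0
PC=6  beq  $4, $3, L11       | $0=0 $1=5 $2=0 $3=2 $4=1 $5=0  [not taken]
PC=7  sub  $5, $5, $0        | $0=0 $1=5 $2=0 $3=2 $4=1 $5=0
PC=8  add  $2, $1, $1        | $0=0 $1=5 $2=10 $3=2 $4=1 $5=0
PC=9  nor  $2, $5, $3        | $0=0 $1=5 $2=65533 $3=2 $4=1 $5=0
PC=10 nor  $2, $0, $4        | $0=0 $1=5 $2=65534 $3=2 $4=1 $5=0
PC=11 ori   $2, $2, 1        | $0=0 $1=5 $2=65535 $3=2 $4=1 $5=0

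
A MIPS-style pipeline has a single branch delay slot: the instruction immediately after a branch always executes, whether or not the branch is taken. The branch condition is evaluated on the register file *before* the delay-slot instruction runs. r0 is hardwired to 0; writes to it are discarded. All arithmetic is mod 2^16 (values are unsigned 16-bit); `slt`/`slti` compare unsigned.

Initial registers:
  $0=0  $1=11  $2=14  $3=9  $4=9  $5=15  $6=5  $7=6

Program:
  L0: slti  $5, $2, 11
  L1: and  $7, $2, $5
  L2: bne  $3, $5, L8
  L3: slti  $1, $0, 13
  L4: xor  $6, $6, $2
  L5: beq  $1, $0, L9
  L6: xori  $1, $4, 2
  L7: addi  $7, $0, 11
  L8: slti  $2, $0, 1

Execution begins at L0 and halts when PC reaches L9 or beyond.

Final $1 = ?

#0 slti  $5, $2, 11 ; 0/11/14/9/9/0/5/6
#1 and  $7, $2, $5 ; 0/11/14/9/9/0/5/0
#2 bne  $3, $5, L8 ; 0/11/14/9/9/0/5/0 ; →target
#3 slti  $1, $0, 13 ; 0/1/14/9/9/0/5/0
#8 slti  $2, $0, 1 ; 0/1/1/9/9/0/5/0

1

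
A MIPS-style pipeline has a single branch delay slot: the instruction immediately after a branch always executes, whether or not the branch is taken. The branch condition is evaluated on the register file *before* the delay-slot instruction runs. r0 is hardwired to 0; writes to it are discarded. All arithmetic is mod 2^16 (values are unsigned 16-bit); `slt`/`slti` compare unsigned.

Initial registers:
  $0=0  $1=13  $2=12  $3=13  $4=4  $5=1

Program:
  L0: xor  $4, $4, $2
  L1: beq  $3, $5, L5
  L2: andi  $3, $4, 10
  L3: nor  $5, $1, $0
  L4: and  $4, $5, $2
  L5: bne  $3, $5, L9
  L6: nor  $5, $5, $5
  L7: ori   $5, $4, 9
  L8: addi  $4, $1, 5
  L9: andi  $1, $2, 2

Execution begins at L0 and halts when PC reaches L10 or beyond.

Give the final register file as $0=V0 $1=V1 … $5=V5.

  step pc=0: xor  $4, $4, $2  regs=(0,13,12,13,8,1)
  step pc=1: beq  $3, $5, L5  cond=F  regs=(0,13,12,13,8,1)
  step pc=2: andi  $3, $4, 10  regs=(0,13,12,8,8,1)
  step pc=3: nor  $5, $1, $0  regs=(0,13,12,8,8,65522)
  step pc=4: and  $4, $5, $2  regs=(0,13,12,8,0,65522)
  step pc=5: bne  $3, $5, L9  cond=T  regs=(0,13,12,8,0,65522)
  step pc=6: nor  $5, $5, $5  regs=(0,13,12,8,0,13)
  step pc=9: andi  $1, $2, 2  regs=(0,0,12,8,0,13)

$0=0 $1=0 $2=12 $3=8 $4=0 $5=13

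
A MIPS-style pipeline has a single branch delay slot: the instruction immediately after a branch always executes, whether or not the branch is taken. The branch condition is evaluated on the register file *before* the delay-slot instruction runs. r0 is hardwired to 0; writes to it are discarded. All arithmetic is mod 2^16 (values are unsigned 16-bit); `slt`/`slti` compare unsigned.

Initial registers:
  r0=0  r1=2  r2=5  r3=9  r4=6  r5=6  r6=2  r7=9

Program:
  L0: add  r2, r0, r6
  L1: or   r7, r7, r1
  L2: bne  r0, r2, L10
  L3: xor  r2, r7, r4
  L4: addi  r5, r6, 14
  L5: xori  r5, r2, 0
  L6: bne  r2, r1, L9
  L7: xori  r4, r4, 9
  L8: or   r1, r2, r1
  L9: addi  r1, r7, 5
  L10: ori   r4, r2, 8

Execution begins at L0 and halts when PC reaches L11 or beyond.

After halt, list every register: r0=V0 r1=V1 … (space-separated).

r0=0 r1=2 r2=13 r3=9 r4=13 r5=6 r6=2 r7=11

#0 add  r2, r0, r6 ; 0/2/2/9/6/6/2/9
#1 or   r7, r7, r1 ; 0/2/2/9/6/6/2/11
#2 bne  r0, r2, L10 ; 0/2/2/9/6/6/2/11 ; →target
#3 xor  r2, r7, r4 ; 0/2/13/9/6/6/2/11
#10 ori   r4, r2, 8 ; 0/2/13/9/13/6/2/11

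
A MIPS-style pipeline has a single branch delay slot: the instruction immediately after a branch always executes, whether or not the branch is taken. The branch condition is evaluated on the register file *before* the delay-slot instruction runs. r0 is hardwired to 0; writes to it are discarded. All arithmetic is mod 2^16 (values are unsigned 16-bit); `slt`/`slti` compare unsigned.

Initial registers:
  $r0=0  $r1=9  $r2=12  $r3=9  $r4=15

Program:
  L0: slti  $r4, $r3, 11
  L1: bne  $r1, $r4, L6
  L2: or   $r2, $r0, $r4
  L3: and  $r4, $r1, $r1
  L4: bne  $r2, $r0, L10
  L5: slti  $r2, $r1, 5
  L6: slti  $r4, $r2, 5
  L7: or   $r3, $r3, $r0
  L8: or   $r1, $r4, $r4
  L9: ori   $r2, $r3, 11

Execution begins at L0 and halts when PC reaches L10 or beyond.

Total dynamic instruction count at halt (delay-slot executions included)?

[0] slti  $r4, $r3, 11  →  {$r0:0, $r1:9, $r2:12, $r3:9, $r4:1}
[1] bne  $r1, $r4, L6  →  {$r0:0, $r1:9, $r2:12, $r3:9, $r4:1}  ⟨branch taken⟩
[2] or   $r2, $r0, $r4  →  {$r0:0, $r1:9, $r2:1, $r3:9, $r4:1}
[6] slti  $r4, $r2, 5  →  {$r0:0, $r1:9, $r2:1, $r3:9, $r4:1}
[7] or   $r3, $r3, $r0  →  {$r0:0, $r1:9, $r2:1, $r3:9, $r4:1}
[8] or   $r1, $r4, $r4  →  {$r0:0, $r1:1, $r2:1, $r3:9, $r4:1}
[9] ori   $r2, $r3, 11  →  {$r0:0, $r1:1, $r2:11, $r3:9, $r4:1}

7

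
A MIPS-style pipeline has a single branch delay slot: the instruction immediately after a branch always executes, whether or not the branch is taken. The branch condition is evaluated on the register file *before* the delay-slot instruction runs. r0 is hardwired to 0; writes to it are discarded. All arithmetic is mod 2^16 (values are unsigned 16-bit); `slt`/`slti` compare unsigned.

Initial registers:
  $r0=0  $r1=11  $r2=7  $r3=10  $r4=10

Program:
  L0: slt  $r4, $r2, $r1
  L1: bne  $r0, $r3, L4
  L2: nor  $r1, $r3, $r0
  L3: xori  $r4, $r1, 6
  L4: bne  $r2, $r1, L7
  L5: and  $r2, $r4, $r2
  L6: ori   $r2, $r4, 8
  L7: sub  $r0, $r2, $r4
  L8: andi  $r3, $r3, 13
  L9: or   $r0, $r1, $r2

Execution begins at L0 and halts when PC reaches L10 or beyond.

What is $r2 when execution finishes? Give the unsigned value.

#0 slt  $r4, $r2, $r1 ; 0/11/7/10/1
#1 bne  $r0, $r3, L4 ; 0/11/7/10/1 ; →target
#2 nor  $r1, $r3, $r0 ; 0/65525/7/10/1
#4 bne  $r2, $r1, L7 ; 0/65525/7/10/1 ; →target
#5 and  $r2, $r4, $r2 ; 0/65525/1/10/1
#7 sub  $r0, $r2, $r4 ; 0/65525/1/10/1
#8 andi  $r3, $r3, 13 ; 0/65525/1/8/1
#9 or   $r0, $r1, $r2 ; 0/65525/1/8/1

1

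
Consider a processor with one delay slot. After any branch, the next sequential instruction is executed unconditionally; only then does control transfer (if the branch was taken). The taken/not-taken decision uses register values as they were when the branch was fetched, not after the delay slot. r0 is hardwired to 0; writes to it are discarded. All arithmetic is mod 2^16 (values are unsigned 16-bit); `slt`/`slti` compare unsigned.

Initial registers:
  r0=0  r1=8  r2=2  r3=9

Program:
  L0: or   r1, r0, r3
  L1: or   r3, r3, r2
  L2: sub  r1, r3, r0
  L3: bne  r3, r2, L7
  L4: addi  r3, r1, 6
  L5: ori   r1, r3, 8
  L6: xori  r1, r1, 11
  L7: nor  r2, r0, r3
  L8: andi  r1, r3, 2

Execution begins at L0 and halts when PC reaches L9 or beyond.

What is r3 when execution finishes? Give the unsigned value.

PC=0  or   r1, r0, r3        | r0=0 r1=9 r2=2 r3=9
PC=1  or   r3, r3, r2        | r0=0 r1=9 r2=2 r3=11
PC=2  sub  r1, r3, r0        | r0=0 r1=11 r2=2 r3=11
PC=3  bne  r3, r2, L7        | r0=0 r1=11 r2=2 r3=11  [TAKEN]
PC=4  addi  r3, r1, 6        | r0=0 r1=11 r2=2 r3=17
PC=7  nor  r2, r0, r3        | r0=0 r1=11 r2=65518 r3=17
PC=8  andi  r1, r3, 2        | r0=0 r1=0 r2=65518 r3=17

17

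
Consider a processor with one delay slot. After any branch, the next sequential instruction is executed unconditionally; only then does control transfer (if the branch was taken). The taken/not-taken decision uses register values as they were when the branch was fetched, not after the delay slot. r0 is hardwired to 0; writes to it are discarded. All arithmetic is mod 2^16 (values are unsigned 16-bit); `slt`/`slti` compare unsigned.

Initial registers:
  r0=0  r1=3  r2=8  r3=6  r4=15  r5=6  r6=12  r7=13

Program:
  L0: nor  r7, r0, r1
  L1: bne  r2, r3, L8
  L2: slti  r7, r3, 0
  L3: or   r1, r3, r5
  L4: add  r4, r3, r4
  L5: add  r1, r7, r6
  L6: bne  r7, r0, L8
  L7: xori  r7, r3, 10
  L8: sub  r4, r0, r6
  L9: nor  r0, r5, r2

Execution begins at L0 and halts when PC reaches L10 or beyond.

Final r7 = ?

  step pc=0: nor  r7, r0, r1  regs=(0,3,8,6,15,6,12,65532)
  step pc=1: bne  r2, r3, L8  cond=T  regs=(0,3,8,6,15,6,12,65532)
  step pc=2: slti  r7, r3, 0  regs=(0,3,8,6,15,6,12,0)
  step pc=8: sub  r4, r0, r6  regs=(0,3,8,6,65524,6,12,0)
  step pc=9: nor  r0, r5, r2  regs=(0,3,8,6,65524,6,12,0)

0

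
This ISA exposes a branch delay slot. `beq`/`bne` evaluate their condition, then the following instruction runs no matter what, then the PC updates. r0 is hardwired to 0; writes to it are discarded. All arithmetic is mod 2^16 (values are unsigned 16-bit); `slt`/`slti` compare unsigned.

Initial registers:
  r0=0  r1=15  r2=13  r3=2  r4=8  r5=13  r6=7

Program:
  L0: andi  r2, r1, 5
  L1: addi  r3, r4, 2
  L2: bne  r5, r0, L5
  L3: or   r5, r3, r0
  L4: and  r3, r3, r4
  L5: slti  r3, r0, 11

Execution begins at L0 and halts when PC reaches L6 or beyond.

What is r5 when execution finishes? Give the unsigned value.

10

  step pc=0: andi  r2, r1, 5  regs=(0,15,5,2,8,13,7)
  step pc=1: addi  r3, r4, 2  regs=(0,15,5,10,8,13,7)
  step pc=2: bne  r5, r0, L5  cond=T  regs=(0,15,5,10,8,13,7)
  step pc=3: or   r5, r3, r0  regs=(0,15,5,10,8,10,7)
  step pc=5: slti  r3, r0, 11  regs=(0,15,5,1,8,10,7)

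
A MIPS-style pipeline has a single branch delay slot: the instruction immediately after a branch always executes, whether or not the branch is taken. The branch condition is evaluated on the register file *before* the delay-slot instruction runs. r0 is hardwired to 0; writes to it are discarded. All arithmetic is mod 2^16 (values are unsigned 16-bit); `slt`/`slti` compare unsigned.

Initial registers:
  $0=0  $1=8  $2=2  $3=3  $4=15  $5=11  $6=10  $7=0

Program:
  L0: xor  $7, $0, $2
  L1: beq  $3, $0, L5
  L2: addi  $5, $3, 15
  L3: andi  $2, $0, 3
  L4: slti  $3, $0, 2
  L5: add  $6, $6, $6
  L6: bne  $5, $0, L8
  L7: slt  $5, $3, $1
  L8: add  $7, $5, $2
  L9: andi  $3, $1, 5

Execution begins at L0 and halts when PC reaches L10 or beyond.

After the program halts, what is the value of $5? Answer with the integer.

1

PC=0  xor  $7, $0, $2        | $0=0 $1=8 $2=2 $3=3 $4=15 $5=11 $6=10 $7=2
PC=1  beq  $3, $0, L5        | $0=0 $1=8 $2=2 $3=3 $4=15 $5=11 $6=10 $7=2  [not taken]
PC=2  addi  $5, $3, 15       | $0=0 $1=8 $2=2 $3=3 $4=15 $5=18 $6=10 $7=2
PC=3  andi  $2, $0, 3        | $0=0 $1=8 $2=0 $3=3 $4=15 $5=18 $6=10 $7=2
PC=4  slti  $3, $0, 2        | $0=0 $1=8 $2=0 $3=1 $4=15 $5=18 $6=10 $7=2
PC=5  add  $6, $6, $6        | $0=0 $1=8 $2=0 $3=1 $4=15 $5=18 $6=20 $7=2
PC=6  bne  $5, $0, L8        | $0=0 $1=8 $2=0 $3=1 $4=15 $5=18 $6=20 $7=2  [TAKEN]
PC=7  slt  $5, $3, $1        | $0=0 $1=8 $2=0 $3=1 $4=15 $5=1 $6=20 $7=2
PC=8  add  $7, $5, $2        | $0=0 $1=8 $2=0 $3=1 $4=15 $5=1 $6=20 $7=1
PC=9  andi  $3, $1, 5        | $0=0 $1=8 $2=0 $3=0 $4=15 $5=1 $6=20 $7=1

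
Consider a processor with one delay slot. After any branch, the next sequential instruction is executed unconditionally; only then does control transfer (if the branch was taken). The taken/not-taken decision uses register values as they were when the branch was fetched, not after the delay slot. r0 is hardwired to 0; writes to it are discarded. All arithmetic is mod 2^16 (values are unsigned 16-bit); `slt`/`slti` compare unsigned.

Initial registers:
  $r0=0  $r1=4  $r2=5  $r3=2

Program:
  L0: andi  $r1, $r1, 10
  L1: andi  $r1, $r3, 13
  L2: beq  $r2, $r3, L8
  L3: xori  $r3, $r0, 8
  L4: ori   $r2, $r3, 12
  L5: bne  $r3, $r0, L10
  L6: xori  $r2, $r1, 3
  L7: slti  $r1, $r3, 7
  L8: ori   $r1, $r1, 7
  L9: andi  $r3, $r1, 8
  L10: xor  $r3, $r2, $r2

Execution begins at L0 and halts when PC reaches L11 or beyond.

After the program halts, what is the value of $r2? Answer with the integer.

3

  step pc=0: andi  $r1, $r1, 10  regs=(0,0,5,2)
  step pc=1: andi  $r1, $r3, 13  regs=(0,0,5,2)
  step pc=2: beq  $r2, $r3, L8  cond=F  regs=(0,0,5,2)
  step pc=3: xori  $r3, $r0, 8  regs=(0,0,5,8)
  step pc=4: ori   $r2, $r3, 12  regs=(0,0,12,8)
  step pc=5: bne  $r3, $r0, L10  cond=T  regs=(0,0,12,8)
  step pc=6: xori  $r2, $r1, 3  regs=(0,0,3,8)
  step pc=10: xor  $r3, $r2, $r2  regs=(0,0,3,0)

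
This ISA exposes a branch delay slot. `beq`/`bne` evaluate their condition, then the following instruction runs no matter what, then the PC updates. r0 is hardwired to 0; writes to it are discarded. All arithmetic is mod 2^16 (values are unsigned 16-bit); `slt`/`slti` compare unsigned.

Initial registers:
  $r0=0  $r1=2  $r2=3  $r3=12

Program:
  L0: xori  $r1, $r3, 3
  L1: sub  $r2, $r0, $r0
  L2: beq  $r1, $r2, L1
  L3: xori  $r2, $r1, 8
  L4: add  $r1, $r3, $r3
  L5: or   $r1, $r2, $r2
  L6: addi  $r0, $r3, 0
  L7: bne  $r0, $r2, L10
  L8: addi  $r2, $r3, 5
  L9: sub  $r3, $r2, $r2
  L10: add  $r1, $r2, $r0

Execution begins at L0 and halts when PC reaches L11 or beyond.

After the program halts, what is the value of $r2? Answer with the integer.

PC=0  xori  $r1, $r3, 3      | $r0=0 $r1=15 $r2=3 $r3=12
PC=1  sub  $r2, $r0, $r0     | $r0=0 $r1=15 $r2=0 $r3=12
PC=2  beq  $r1, $r2, L1      | $r0=0 $r1=15 $r2=0 $r3=12  [not taken]
PC=3  xori  $r2, $r1, 8      | $r0=0 $r1=15 $r2=7 $r3=12
PC=4  add  $r1, $r3, $r3     | $r0=0 $r1=24 $r2=7 $r3=12
PC=5  or   $r1, $r2, $r2     | $r0=0 $r1=7 $r2=7 $r3=12
PC=6  addi  $r0, $r3, 0      | $r0=0 $r1=7 $r2=7 $r3=12
PC=7  bne  $r0, $r2, L10     | $r0=0 $r1=7 $r2=7 $r3=12  [TAKEN]
PC=8  addi  $r2, $r3, 5      | $r0=0 $r1=7 $r2=17 $r3=12
PC=10 add  $r1, $r2, $r0     | $r0=0 $r1=17 $r2=17 $r3=12

17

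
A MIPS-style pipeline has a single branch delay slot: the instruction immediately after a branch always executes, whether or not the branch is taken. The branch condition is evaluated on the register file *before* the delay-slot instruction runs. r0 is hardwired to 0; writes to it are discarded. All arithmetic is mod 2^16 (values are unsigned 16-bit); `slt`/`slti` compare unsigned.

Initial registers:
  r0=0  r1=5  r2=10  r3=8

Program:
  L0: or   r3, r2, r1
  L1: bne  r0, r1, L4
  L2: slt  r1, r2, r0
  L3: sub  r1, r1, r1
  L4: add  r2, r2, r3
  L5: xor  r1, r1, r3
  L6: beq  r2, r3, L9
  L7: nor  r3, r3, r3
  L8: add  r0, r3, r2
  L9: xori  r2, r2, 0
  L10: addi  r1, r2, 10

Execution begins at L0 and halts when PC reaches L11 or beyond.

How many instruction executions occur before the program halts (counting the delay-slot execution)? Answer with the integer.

10

#0 or   r3, r2, r1 ; 0/5/10/15
#1 bne  r0, r1, L4 ; 0/5/10/15 ; →target
#2 slt  r1, r2, r0 ; 0/0/10/15
#4 add  r2, r2, r3 ; 0/0/25/15
#5 xor  r1, r1, r3 ; 0/15/25/15
#6 beq  r2, r3, L9 ; 0/15/25/15 ; →fallthru
#7 nor  r3, r3, r3 ; 0/15/25/65520
#8 add  r0, r3, r2 ; 0/15/25/65520
#9 xori  r2, r2, 0 ; 0/15/25/65520
#10 addi  r1, r2, 10 ; 0/35/25/65520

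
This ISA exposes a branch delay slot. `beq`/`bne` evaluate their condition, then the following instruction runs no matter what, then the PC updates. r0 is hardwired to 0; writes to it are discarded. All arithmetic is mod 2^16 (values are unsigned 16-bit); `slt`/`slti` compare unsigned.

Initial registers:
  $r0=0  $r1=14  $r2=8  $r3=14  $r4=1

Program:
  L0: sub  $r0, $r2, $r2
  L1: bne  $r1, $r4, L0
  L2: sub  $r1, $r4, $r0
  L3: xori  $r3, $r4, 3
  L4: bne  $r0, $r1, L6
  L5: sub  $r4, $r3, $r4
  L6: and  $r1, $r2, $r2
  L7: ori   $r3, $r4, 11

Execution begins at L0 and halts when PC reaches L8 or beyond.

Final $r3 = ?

11

#0 sub  $r0, $r2, $r2 ; 0/14/8/14/1
#1 bne  $r1, $r4, L0 ; 0/14/8/14/1 ; →target
#2 sub  $r1, $r4, $r0 ; 0/1/8/14/1
#0 sub  $r0, $r2, $r2 ; 0/1/8/14/1
#1 bne  $r1, $r4, L0 ; 0/1/8/14/1 ; →fallthru
#2 sub  $r1, $r4, $r0 ; 0/1/8/14/1
#3 xori  $r3, $r4, 3 ; 0/1/8/2/1
#4 bne  $r0, $r1, L6 ; 0/1/8/2/1 ; →target
#5 sub  $r4, $r3, $r4 ; 0/1/8/2/1
#6 and  $r1, $r2, $r2 ; 0/8/8/2/1
#7 ori   $r3, $r4, 11 ; 0/8/8/11/1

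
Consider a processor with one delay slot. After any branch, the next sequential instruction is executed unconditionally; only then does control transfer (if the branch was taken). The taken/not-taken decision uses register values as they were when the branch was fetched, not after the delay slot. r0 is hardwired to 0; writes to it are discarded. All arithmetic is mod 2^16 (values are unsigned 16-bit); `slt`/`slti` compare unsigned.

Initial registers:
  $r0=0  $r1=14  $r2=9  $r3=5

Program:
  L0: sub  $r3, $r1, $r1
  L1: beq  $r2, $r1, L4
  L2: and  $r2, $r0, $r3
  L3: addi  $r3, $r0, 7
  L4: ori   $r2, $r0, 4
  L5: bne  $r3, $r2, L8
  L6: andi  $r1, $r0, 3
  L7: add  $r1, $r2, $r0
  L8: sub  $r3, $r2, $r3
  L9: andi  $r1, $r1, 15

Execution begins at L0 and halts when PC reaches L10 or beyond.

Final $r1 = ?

0

  step pc=0: sub  $r3, $r1, $r1  regs=(0,14,9,0)
  step pc=1: beq  $r2, $r1, L4  cond=F  regs=(0,14,9,0)
  step pc=2: and  $r2, $r0, $r3  regs=(0,14,0,0)
  step pc=3: addi  $r3, $r0, 7  regs=(0,14,0,7)
  step pc=4: ori   $r2, $r0, 4  regs=(0,14,4,7)
  step pc=5: bne  $r3, $r2, L8  cond=T  regs=(0,14,4,7)
  step pc=6: andi  $r1, $r0, 3  regs=(0,0,4,7)
  step pc=8: sub  $r3, $r2, $r3  regs=(0,0,4,65533)
  step pc=9: andi  $r1, $r1, 15  regs=(0,0,4,65533)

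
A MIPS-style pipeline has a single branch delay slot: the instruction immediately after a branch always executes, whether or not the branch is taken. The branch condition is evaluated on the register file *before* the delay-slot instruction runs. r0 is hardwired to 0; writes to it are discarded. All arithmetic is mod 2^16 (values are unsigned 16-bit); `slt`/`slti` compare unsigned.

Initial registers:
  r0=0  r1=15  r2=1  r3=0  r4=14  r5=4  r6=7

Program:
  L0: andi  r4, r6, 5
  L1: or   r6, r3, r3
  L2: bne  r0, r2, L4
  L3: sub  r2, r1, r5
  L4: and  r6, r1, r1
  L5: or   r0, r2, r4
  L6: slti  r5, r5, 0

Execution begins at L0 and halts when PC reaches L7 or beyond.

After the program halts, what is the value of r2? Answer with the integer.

11

PC=0  andi  r4, r6, 5        | r0=0 r1=15 r2=1 r3=0 r4=5 r5=4 r6=7
PC=1  or   r6, r3, r3        | r0=0 r1=15 r2=1 r3=0 r4=5 r5=4 r6=0
PC=2  bne  r0, r2, L4        | r0=0 r1=15 r2=1 r3=0 r4=5 r5=4 r6=0  [TAKEN]
PC=3  sub  r2, r1, r5        | r0=0 r1=15 r2=11 r3=0 r4=5 r5=4 r6=0
PC=4  and  r6, r1, r1        | r0=0 r1=15 r2=11 r3=0 r4=5 r5=4 r6=15
PC=5  or   r0, r2, r4        | r0=0 r1=15 r2=11 r3=0 r4=5 r5=4 r6=15
PC=6  slti  r5, r5, 0        | r0=0 r1=15 r2=11 r3=0 r4=5 r5=0 r6=15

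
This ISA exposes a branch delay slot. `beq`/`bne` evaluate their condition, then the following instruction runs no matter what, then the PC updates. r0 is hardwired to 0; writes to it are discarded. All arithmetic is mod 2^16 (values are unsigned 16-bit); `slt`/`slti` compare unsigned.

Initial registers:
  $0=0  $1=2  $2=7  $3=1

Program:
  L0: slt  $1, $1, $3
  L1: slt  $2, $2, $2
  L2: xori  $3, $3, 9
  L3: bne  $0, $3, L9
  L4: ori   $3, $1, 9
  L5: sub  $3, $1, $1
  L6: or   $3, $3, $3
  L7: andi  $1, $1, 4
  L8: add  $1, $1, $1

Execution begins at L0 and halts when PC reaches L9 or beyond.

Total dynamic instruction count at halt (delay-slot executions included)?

PC=0  slt  $1, $1, $3        | $0=0 $1=0 $2=7 $3=1
PC=1  slt  $2, $2, $2        | $0=0 $1=0 $2=0 $3=1
PC=2  xori  $3, $3, 9        | $0=0 $1=0 $2=0 $3=8
PC=3  bne  $0, $3, L9        | $0=0 $1=0 $2=0 $3=8  [TAKEN]
PC=4  ori   $3, $1, 9        | $0=0 $1=0 $2=0 $3=9

5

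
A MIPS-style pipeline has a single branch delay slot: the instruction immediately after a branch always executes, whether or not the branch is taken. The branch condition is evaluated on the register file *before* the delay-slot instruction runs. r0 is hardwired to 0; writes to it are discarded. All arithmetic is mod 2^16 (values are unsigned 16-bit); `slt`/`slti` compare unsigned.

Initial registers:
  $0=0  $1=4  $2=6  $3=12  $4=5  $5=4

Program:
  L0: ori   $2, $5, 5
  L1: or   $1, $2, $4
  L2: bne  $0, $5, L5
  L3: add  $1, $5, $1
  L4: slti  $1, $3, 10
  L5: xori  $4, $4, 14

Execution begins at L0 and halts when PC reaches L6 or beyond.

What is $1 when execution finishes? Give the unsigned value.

9

  step pc=0: ori   $2, $5, 5  regs=(0,4,5,12,5,4)
  step pc=1: or   $1, $2, $4  regs=(0,5,5,12,5,4)
  step pc=2: bne  $0, $5, L5  cond=T  regs=(0,5,5,12,5,4)
  step pc=3: add  $1, $5, $1  regs=(0,9,5,12,5,4)
  step pc=5: xori  $4, $4, 14  regs=(0,9,5,12,11,4)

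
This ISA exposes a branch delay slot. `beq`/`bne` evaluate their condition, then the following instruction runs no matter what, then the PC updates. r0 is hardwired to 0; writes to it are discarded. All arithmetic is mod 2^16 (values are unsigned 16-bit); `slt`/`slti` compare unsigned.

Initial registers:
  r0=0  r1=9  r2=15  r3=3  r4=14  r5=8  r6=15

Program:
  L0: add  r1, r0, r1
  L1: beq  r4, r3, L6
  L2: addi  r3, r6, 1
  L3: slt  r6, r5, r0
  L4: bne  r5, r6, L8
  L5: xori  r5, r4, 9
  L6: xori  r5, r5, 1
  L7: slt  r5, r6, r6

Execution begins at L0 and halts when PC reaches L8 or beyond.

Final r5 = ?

PC=0  add  r1, r0, r1        | r0=0 r1=9 r2=15 r3=3 r4=14 r5=8 r6=15
PC=1  beq  r4, r3, L6        | r0=0 r1=9 r2=15 r3=3 r4=14 r5=8 r6=15  [not taken]
PC=2  addi  r3, r6, 1        | r0=0 r1=9 r2=15 r3=16 r4=14 r5=8 r6=15
PC=3  slt  r6, r5, r0        | r0=0 r1=9 r2=15 r3=16 r4=14 r5=8 r6=0
PC=4  bne  r5, r6, L8        | r0=0 r1=9 r2=15 r3=16 r4=14 r5=8 r6=0  [TAKEN]
PC=5  xori  r5, r4, 9        | r0=0 r1=9 r2=15 r3=16 r4=14 r5=7 r6=0

7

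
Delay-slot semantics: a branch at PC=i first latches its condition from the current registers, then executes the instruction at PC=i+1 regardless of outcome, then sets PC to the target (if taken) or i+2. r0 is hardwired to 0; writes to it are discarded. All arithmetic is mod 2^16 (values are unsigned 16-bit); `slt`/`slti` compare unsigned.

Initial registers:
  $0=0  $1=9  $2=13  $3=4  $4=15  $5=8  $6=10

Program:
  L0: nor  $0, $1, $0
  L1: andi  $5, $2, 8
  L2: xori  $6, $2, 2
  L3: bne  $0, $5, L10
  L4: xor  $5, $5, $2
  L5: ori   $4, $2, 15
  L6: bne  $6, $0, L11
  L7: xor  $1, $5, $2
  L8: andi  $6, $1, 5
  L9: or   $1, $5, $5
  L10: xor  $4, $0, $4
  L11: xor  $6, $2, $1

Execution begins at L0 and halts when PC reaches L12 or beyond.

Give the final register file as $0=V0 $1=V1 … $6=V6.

$0=0 $1=9 $2=13 $3=4 $4=15 $5=5 $6=4

#0 nor  $0, $1, $0 ; 0/9/13/4/15/8/10
#1 andi  $5, $2, 8 ; 0/9/13/4/15/8/10
#2 xori  $6, $2, 2 ; 0/9/13/4/15/8/15
#3 bne  $0, $5, L10 ; 0/9/13/4/15/8/15 ; →target
#4 xor  $5, $5, $2 ; 0/9/13/4/15/5/15
#10 xor  $4, $0, $4 ; 0/9/13/4/15/5/15
#11 xor  $6, $2, $1 ; 0/9/13/4/15/5/4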